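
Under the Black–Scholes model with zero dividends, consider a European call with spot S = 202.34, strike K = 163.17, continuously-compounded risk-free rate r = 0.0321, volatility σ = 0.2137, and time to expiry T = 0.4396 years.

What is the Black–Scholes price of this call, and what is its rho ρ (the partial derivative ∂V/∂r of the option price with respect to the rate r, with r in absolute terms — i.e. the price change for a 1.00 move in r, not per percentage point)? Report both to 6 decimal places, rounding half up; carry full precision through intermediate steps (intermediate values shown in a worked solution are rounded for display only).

σ√T = 0.2137·√0.4396 = 0.141688
d₁ = (ln(S/K) + (r+σ²/2)T) / (σ√T) = (ln(202.34/163.17) + (0.0321+0.2137²/2)·0.4396) / 0.141688 = (0.215157 + 0.024149) / 0.141688 = 1.688962
d₂ = d₁ − σ√T = 1.688962 − 0.141688 = 1.547274
e^{−rT} = e^{−0.0321·0.4396} = 0.985988
N(d₁) = 0.954387,  N(d₂) = 0.939101
Call price V = S·N(d₁) − K·e^{−rT}·N(d₂) = 193.110588 − 151.086056 = 42.024532
ρ = K·T·e^{−rT}·N(d₂) = 66.417430

price = 42.024532
ρ = 66.417430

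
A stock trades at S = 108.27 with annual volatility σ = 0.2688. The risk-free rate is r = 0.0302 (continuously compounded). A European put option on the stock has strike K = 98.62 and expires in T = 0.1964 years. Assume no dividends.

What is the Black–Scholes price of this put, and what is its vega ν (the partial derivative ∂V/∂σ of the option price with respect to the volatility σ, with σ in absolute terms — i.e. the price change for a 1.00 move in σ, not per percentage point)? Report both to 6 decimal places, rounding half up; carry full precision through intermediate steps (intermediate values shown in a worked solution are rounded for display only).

σ√T = 0.2688·√0.1964 = 0.119124
d₁ = (ln(S/K) + (r+σ²/2)T) / (σ√T) = (ln(108.27/98.62) + (0.0302+0.2688²/2)·0.1964) / 0.119124 = (0.093354 + 0.013027) / 0.119124 = 0.893023
d₂ = d₁ − σ√T = 0.893023 − 0.119124 = 0.773898
e^{−rT} = e^{−0.0302·0.1964} = 0.994086
N(−d₁) = 0.185923,  N(−d₂) = 0.219495
Put price V = K·e^{−rT}·N(−d₂) − S·N(−d₁) = 21.518630 − 20.129835 = 1.388795
φ(d₁) = (1/√(2π))·e^{−d₁²/2} = 0.267755
ν = S·φ(d₁)·√T = 12.847433

price = 1.388795
ν = 12.847433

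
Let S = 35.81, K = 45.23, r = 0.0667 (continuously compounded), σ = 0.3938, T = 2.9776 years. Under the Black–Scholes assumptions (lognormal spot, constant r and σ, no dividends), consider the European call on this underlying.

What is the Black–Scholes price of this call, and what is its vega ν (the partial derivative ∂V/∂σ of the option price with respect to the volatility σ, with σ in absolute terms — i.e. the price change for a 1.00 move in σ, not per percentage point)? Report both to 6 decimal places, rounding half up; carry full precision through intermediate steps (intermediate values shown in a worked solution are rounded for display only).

σ√T = 0.3938·√2.9776 = 0.679530
d₁ = (ln(S/K) + (r+σ²/2)T) / (σ√T) = (ln(35.81/45.23) + (0.0667+0.3938²/2)·2.9776) / 0.679530 = (-0.233533 + 0.429487) / 0.679530 = 0.288366
d₂ = d₁ − σ√T = 0.288366 − 0.679530 = -0.391165
e^{−rT} = e^{−0.0667·2.9776} = 0.819873
N(d₁) = 0.613467,  N(d₂) = 0.347838
Call price V = S·N(d₁) − K·e^{−rT}·N(d₂) = 21.968239 − 12.898817 = 9.069423
φ(d₁) = (1/√(2π))·e^{−d₁²/2} = 0.382695
ν = S·φ(d₁)·√T = 23.647799

price = 9.069423
ν = 23.647799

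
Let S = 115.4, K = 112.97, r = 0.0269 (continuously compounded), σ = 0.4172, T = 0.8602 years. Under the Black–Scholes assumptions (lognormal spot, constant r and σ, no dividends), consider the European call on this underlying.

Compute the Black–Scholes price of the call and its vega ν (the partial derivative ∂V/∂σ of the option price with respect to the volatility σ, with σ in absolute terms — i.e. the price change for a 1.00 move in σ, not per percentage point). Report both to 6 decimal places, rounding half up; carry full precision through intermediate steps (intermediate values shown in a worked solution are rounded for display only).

σ√T = 0.4172·√0.8602 = 0.386940
d₁ = (ln(S/K) + (r+σ²/2)T) / (σ√T) = (ln(115.4/112.97) + (0.0269+0.4172²/2)·0.8602) / 0.386940 = (0.021282 + 0.098001) / 0.386940 = 0.308272
d₂ = d₁ − σ√T = 0.308272 − 0.386940 = -0.078668
e^{−rT} = e^{−0.0269·0.8602} = 0.977126
N(d₁) = 0.621062,  N(d₂) = 0.468648
Call price V = S·N(d₁) − K·e^{−rT}·N(d₂) = 71.670589 − 51.732178 = 19.938410
φ(d₁) = (1/√(2π))·e^{−d₁²/2} = 0.380430
ν = S·φ(d₁)·√T = 40.717373

price = 19.938410
ν = 40.717373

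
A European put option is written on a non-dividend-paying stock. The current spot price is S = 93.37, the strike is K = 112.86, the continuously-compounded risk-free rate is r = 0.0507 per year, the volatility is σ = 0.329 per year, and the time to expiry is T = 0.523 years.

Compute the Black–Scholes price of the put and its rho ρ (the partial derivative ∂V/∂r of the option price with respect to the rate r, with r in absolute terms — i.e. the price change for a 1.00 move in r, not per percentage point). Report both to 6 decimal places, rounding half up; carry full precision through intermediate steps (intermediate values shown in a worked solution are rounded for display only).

price = 20.052796
ρ = -45.375053

σ√T = 0.329·√0.523 = 0.237929
d₁ = (ln(S/K) + (r+σ²/2)T) / (σ√T) = (ln(93.37/112.86) + (0.0507+0.329²/2)·0.523) / 0.237929 = (-0.189578 + 0.054821) / 0.237929 = -0.566375
d₂ = d₁ − σ√T = -0.566375 − 0.237929 = -0.804304
e^{−rT} = e^{−0.0507·0.523} = 0.973832
N(−d₁) = 0.714431,  N(−d₂) = 0.789389
Put price V = K·e^{−rT}·N(−d₂) − S·N(−d₁) = 86.759184 − 66.706389 = 20.052796
ρ = −K·T·e^{−rT}·N(−d₂) = -45.375053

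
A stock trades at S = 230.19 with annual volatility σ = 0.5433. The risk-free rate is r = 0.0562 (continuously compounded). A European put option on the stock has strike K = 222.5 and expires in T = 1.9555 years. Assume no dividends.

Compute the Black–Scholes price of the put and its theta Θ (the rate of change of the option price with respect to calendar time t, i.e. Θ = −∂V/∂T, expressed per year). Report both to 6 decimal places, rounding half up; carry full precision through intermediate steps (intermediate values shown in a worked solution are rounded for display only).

price = 49.219449
Θ = -8.723096

σ√T = 0.5433·√1.9555 = 0.759746
d₁ = (ln(S/K) + (r+σ²/2)T) / (σ√T) = (ln(230.19/222.5) + (0.0562+0.5433²/2)·1.9555) / 0.759746 = (0.033978 + 0.398506) / 0.759746 = 0.569248
d₂ = d₁ − σ√T = 0.569248 − 0.759746 = -0.190498
e^{−rT} = e^{−0.0562·1.9555} = 0.895925
N(−d₁) = 0.284594,  N(−d₂) = 0.575541
Put price V = K·e^{−rT}·N(−d₂) − S·N(−d₁) = 114.730102 − 65.510653 = 49.219449
φ(d₁) = (1/√(2π))·e^{−d₁²/2} = 0.339270
Θ = −S·φ(d₁)·σ/(2√T) + r·K·e^{−rT}·N(−d₂) = −15.170928 + 6.447832 = -8.723096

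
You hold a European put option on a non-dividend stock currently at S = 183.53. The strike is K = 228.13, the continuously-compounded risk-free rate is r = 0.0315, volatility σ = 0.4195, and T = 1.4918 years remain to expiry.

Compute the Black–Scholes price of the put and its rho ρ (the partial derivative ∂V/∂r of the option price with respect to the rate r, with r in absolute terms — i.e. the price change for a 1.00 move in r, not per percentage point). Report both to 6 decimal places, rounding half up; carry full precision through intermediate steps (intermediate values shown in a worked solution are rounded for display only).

price = 59.794112
ρ = -234.461736

σ√T = 0.4195·√1.4918 = 0.512374
d₁ = (ln(S/K) + (r+σ²/2)T) / (σ√T) = (ln(183.53/228.13) + (0.0315+0.4195²/2)·1.4918) / 0.512374 = (-0.217538 + 0.178255) / 0.512374 = -0.076667
d₂ = d₁ − σ√T = -0.076667 − 0.512374 = -0.589041
e^{−rT} = e^{−0.0315·1.4918} = 0.954095
N(−d₁) = 0.530556,  N(−d₂) = 0.722083
Put price V = K·e^{−rT}·N(−d₂) − S·N(−d₁) = 157.167003 − 97.372892 = 59.794112
ρ = −K·T·e^{−rT}·N(−d₂) = -234.461736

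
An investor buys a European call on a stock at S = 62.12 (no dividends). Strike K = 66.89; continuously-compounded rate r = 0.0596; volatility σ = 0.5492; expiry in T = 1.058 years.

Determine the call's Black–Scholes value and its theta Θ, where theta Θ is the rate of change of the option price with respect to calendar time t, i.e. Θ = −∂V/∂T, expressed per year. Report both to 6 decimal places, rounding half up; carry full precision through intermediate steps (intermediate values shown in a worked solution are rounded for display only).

σ√T = 0.5492·√1.058 = 0.564902
d₁ = (ln(S/K) + (r+σ²/2)T) / (σ√T) = (ln(62.12/66.89) + (0.0596+0.5492²/2)·1.058) / 0.564902 = (-0.073981 + 0.222614) / 0.564902 = 0.263112
d₂ = d₁ − σ√T = 0.263112 − 0.564902 = -0.301790
e^{−rT} = e^{−0.0596·1.058} = 0.938890
N(d₁) = 0.603768,  N(d₂) = 0.381406
Call price V = S·N(d₁) − K·e^{−rT}·N(d₂) = 37.506063 − 23.953197 = 13.552866
φ(d₁) = (1/√(2π))·e^{−d₁²/2} = 0.385370
Θ = −S·φ(d₁)·σ/(2√T) − r·K·e^{−rT}·N(d₂) = −6.390967 − 1.427611 = -7.818577

price = 13.552866
Θ = -7.818577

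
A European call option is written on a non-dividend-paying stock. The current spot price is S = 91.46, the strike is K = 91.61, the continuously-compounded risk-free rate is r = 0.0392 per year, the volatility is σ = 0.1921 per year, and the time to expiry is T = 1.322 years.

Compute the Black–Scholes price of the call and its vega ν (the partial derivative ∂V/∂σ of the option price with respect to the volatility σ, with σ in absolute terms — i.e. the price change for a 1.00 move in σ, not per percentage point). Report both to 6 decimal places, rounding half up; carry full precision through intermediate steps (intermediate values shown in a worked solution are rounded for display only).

σ√T = 0.1921·√1.322 = 0.220873
d₁ = (ln(S/K) + (r+σ²/2)T) / (σ√T) = (ln(91.46/91.61) + (0.0392+0.1921²/2)·1.322) / 0.220873 = (-0.001639 + 0.076215) / 0.220873 = 0.337642
d₂ = d₁ − σ√T = 0.337642 − 0.220873 = 0.116769
e^{−rT} = e^{−0.0392·1.322} = 0.949497
N(d₁) = 0.632184,  N(d₂) = 0.546479
Call price V = S·N(d₁) − K·e^{−rT}·N(d₂) = 57.819518 − 47.534595 = 10.284923
φ(d₁) = (1/√(2π))·e^{−d₁²/2} = 0.376838
ν = S·φ(d₁)·√T = 39.627957

price = 10.284923
ν = 39.627957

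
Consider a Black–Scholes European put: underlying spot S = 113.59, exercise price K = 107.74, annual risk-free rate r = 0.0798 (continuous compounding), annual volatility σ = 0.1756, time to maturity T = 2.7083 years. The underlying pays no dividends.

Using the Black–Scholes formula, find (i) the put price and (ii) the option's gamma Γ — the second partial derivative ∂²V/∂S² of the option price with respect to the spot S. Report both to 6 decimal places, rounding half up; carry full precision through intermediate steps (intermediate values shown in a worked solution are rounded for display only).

price = 2.705004
Γ = 0.006817

σ√T = 0.1756·√2.7083 = 0.288983
d₁ = (ln(S/K) + (r+σ²/2)T) / (σ√T) = (ln(113.59/107.74) + (0.0798+0.1756²/2)·2.7083) / 0.288983 = (0.052875 + 0.257878) / 0.288983 = 1.075330
d₂ = d₁ − σ√T = 1.075330 − 0.288983 = 0.786347
e^{−rT} = e^{−0.0798·2.7083} = 0.805637
N(−d₁) = 0.141113,  N(−d₂) = 0.215832
Put price V = K·e^{−rT}·N(−d₂) − S·N(−d₁) = 18.734080 − 16.029076 = 2.705004
φ(d₁) = (1/√(2π))·e^{−d₁²/2} = 0.223777
Γ = φ(d₁) / (S·σ·√T) = 0.006817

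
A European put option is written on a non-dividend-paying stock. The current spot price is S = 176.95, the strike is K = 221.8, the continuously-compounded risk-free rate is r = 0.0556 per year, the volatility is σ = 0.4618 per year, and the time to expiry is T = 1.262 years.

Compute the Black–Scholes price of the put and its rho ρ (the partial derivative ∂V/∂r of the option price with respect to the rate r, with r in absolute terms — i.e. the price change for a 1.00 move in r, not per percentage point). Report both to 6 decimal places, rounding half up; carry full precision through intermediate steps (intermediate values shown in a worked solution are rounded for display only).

price = 55.890347
ρ = -185.824374

σ√T = 0.4618·√1.262 = 0.518780
d₁ = (ln(S/K) + (r+σ²/2)T) / (σ√T) = (ln(176.95/221.8) + (0.0556+0.4618²/2)·1.262) / 0.518780 = (-0.225909 + 0.204734) / 0.518780 = -0.040817
d₂ = d₁ − σ√T = -0.040817 − 0.518780 = -0.559598
e^{−rT} = e^{−0.0556·1.262} = 0.932238
N(−d₁) = 0.516279,  N(−d₂) = 0.712123
Put price V = K·e^{−rT}·N(−d₂) − S·N(−d₁) = 147.245939 − 91.355591 = 55.890347
ρ = −K·T·e^{−rT}·N(−d₂) = -185.824374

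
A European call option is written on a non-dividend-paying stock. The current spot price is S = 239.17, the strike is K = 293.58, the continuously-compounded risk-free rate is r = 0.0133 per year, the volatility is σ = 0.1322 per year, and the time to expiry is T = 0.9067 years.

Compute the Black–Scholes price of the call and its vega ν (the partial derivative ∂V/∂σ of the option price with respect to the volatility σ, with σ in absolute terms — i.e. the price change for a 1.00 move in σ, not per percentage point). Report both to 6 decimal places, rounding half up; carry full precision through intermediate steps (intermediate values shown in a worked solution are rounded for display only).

σ√T = 0.1322·√0.9067 = 0.125882
d₁ = (ln(S/K) + (r+σ²/2)T) / (σ√T) = (ln(239.17/293.58) + (0.0133+0.1322²/2)·0.9067) / 0.125882 = (-0.204976 + 0.019982) / 0.125882 = -1.469579
d₂ = d₁ − σ√T = -1.469579 − 0.125882 = -1.595461
e^{−rT} = e^{−0.0133·0.9067} = 0.988013
N(d₁) = 0.070838,  N(d₂) = 0.055305
Call price V = S·N(d₁) − K·e^{−rT}·N(d₂) = 16.942313 − 16.041717 = 0.900596
φ(d₁) = (1/√(2π))·e^{−d₁²/2} = 0.135502
ν = S·φ(d₁)·√T = 30.859157

price = 0.900596
ν = 30.859157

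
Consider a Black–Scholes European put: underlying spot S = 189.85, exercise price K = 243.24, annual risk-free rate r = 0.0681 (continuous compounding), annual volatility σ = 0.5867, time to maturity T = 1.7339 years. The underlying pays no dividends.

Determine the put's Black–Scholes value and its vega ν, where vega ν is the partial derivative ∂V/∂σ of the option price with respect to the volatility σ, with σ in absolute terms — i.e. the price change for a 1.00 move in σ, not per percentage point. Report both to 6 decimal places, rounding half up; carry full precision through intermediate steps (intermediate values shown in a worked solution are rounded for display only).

price = 75.008787
ν = 97.382358

σ√T = 0.5867·√1.7339 = 0.772553
d₁ = (ln(S/K) + (r+σ²/2)T) / (σ√T) = (ln(189.85/243.24) + (0.0681+0.5867²/2)·1.7339) / 0.772553 = (-0.247814 + 0.416497) / 0.772553 = 0.218345
d₂ = d₁ − σ√T = 0.218345 − 0.772553 = -0.554208
e^{−rT} = e^{−0.0681·1.7339} = 0.888626
N(−d₁) = 0.413580,  N(−d₂) = 0.710282
Put price V = K·e^{−rT}·N(−d₂) − S·N(−d₁) = 153.526972 − 78.518185 = 75.008787
φ(d₁) = (1/√(2π))·e^{−d₁²/2} = 0.389545
ν = S·φ(d₁)·√T = 97.382358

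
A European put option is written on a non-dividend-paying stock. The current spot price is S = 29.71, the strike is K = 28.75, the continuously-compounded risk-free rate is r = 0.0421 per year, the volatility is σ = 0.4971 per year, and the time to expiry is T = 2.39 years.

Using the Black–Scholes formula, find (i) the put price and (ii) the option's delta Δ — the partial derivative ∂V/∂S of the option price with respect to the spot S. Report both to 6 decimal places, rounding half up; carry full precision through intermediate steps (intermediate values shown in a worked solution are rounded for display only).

price = 6.597170
Δ = -0.288450

σ√T = 0.4971·√2.39 = 0.768498
d₁ = (ln(S/K) + (r+σ²/2)T) / (σ√T) = (ln(29.71/28.75) + (0.0421+0.4971²/2)·2.39) / 0.768498 = (0.032846 + 0.395914) / 0.768498 = 0.557919
d₂ = d₁ − σ√T = 0.557919 − 0.768498 = -0.210579
e^{−rT} = e^{−0.0421·2.39} = 0.904277
N(−d₁) = 0.288450,  N(−d₂) = 0.583392
Put price V = K·e^{−rT}·N(−d₂) − S·N(−d₁) = 15.167016 − 8.569847 = 6.597170
Δ = −N(−d₁) = -0.288450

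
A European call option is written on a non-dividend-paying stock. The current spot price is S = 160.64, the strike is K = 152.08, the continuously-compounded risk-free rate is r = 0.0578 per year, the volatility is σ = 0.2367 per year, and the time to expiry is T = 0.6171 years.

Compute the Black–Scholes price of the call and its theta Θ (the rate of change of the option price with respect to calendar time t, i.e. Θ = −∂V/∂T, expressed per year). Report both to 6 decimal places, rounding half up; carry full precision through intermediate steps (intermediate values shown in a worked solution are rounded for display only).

σ√T = 0.2367·√0.6171 = 0.185941
d₁ = (ln(S/K) + (r+σ²/2)T) / (σ√T) = (ln(160.64/152.08) + (0.0578+0.2367²/2)·0.6171) / 0.185941 = (0.054759 + 0.052955) / 0.185941 = 0.579293
d₂ = d₁ − σ√T = 0.579293 − 0.185941 = 0.393352
e^{−rT} = e^{−0.0578·0.6171} = 0.964960
N(d₁) = 0.718804,  N(d₂) = 0.652970
Call price V = S·N(d₁) − K·e^{−rT}·N(d₂) = 115.468739 − 95.824139 = 19.644600
φ(d₁) = (1/√(2π))·e^{−d₁²/2} = 0.337318
Θ = −S·φ(d₁)·σ/(2√T) − r·K·e^{−rT}·N(d₂) = −8.163639 − 5.538635 = -13.702274

price = 19.644600
Θ = -13.702274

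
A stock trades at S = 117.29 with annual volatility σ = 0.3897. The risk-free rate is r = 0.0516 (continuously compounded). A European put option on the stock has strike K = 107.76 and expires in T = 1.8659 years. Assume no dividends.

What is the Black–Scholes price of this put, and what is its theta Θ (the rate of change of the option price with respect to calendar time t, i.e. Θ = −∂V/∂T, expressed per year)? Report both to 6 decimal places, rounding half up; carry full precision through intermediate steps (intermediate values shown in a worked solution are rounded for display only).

σ√T = 0.3897·√1.8659 = 0.532322
d₁ = (ln(S/K) + (r+σ²/2)T) / (σ√T) = (ln(117.29/107.76) + (0.0516+0.3897²/2)·1.8659) / 0.532322 = (0.084743 + 0.237964) / 0.532322 = 0.606225
d₂ = d₁ − σ√T = 0.606225 − 0.532322 = 0.073902
e^{−rT} = e^{−0.0516·1.8659} = 0.908209
N(−d₁) = 0.272183,  N(−d₂) = 0.470544
Put price V = K·e^{−rT}·N(−d₂) − S·N(−d₁) = 46.051496 − 31.924318 = 14.127179
φ(d₁) = (1/√(2π))·e^{−d₁²/2} = 0.331976
Θ = −S·φ(d₁)·σ/(2√T) + r·K·e^{−rT}·N(−d₂) = −5.554230 + 2.376257 = -3.177973

price = 14.127179
Θ = -3.177973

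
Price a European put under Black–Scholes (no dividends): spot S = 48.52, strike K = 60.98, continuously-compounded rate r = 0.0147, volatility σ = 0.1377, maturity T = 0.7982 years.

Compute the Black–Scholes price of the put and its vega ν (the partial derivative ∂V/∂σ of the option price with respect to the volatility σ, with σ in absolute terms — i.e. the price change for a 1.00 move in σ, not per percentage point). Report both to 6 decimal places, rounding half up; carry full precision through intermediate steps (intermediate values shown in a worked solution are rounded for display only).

price = 11.852819
ν = 4.069699

σ√T = 0.1377·√0.7982 = 0.123024
d₁ = (ln(S/K) + (r+σ²/2)T) / (σ√T) = (ln(48.52/60.98) + (0.0147+0.1377²/2)·0.7982) / 0.123024 = (-0.228570 + 0.019301) / 0.123024 = -1.701041
d₂ = d₁ − σ√T = -1.701041 − 0.123024 = -1.824065
e^{−rT} = e^{−0.0147·0.7982} = 0.988335
N(−d₁) = 0.955532,  N(−d₂) = 0.965929
Put price V = K·e^{−rT}·N(−d₂) − S·N(−d₁) = 58.215249 − 46.362431 = 11.852819
φ(d₁) = (1/√(2π))·e^{−d₁²/2} = 0.093883
ν = S·φ(d₁)·√T = 4.069699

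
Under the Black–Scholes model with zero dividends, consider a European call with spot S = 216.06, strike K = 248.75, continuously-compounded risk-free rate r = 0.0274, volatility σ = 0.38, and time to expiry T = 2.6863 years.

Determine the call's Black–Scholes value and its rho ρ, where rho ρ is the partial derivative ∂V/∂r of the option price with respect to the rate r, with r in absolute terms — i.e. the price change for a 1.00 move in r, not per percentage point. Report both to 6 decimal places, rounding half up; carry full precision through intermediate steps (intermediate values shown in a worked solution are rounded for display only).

σ√T = 0.38·√2.6863 = 0.622818
d₁ = (ln(S/K) + (r+σ²/2)T) / (σ√T) = (ln(216.06/248.75) + (0.0274+0.38²/2)·2.6863) / 0.622818 = (-0.140892 + 0.267555) / 0.622818 = 0.203371
d₂ = d₁ − σ√T = 0.203371 − 0.622818 = -0.419446
e^{−rT} = e^{−0.0274·2.6863} = 0.929039
N(d₁) = 0.580578,  N(d₂) = 0.337445
Call price V = S·N(d₁) − K·e^{−rT}·N(d₂) = 125.439597 − 77.983019 = 47.456579
ρ = K·T·e^{−rT}·N(d₂) = 209.485783

price = 47.456579
ρ = 209.485783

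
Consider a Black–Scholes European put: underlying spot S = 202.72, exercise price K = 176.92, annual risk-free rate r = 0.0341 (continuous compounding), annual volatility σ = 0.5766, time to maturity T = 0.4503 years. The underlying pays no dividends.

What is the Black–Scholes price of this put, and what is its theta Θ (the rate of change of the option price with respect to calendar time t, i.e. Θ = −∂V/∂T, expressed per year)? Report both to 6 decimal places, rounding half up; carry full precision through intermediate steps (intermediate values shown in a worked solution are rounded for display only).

price = 16.819805
Θ = -26.777440

σ√T = 0.5766·√0.4503 = 0.386924
d₁ = (ln(S/K) + (r+σ²/2)T) / (σ√T) = (ln(202.72/176.92) + (0.0341+0.5766²/2)·0.4503) / 0.386924 = (0.136128 + 0.090210) / 0.386924 = 0.584969
d₂ = d₁ − σ√T = 0.584969 − 0.386924 = 0.198045
e^{−rT} = e^{−0.0341·0.4503} = 0.984762
N(−d₁) = 0.279284,  N(−d₂) = 0.421505
Put price V = K·e^{−rT}·N(−d₂) − S·N(−d₁) = 73.436341 − 56.616536 = 16.819805
φ(d₁) = (1/√(2π))·e^{−d₁²/2} = 0.336206
Θ = −S·φ(d₁)·σ/(2√T) + r·K·e^{−rT}·N(−d₂) = −29.281619 + 2.504179 = -26.777440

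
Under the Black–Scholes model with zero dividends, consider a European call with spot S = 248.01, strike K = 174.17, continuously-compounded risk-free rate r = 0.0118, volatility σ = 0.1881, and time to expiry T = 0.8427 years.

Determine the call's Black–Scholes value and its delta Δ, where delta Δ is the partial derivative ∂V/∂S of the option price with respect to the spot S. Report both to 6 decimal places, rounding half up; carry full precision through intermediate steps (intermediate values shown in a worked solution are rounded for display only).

σ√T = 0.1881·√0.8427 = 0.172673
d₁ = (ln(S/K) + (r+σ²/2)T) / (σ√T) = (ln(248.01/174.17) + (0.0118+0.1881²/2)·0.8427) / 0.172673 = (0.353437 + 0.024852) / 0.172673 = 2.190779
d₂ = d₁ − σ√T = 2.190779 − 0.172673 = 2.018106
e^{−rT} = e^{−0.0118·0.8427} = 0.990105
N(d₁) = 0.985766,  N(d₂) = 0.978210
Call price V = S·N(d₁) − K·e^{−rT}·N(d₂) = 244.479852 − 168.689026 = 75.790826
Δ = N(d₁) = 0.985766

price = 75.790826
Δ = 0.985766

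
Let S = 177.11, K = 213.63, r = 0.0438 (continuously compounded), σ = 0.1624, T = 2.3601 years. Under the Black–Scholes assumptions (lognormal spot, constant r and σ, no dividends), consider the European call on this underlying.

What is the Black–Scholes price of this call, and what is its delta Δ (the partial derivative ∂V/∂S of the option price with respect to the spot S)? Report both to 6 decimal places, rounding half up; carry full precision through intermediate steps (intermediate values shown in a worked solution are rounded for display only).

price = 11.610915
Δ = 0.415916

σ√T = 0.1624·√2.3601 = 0.249489
d₁ = (ln(S/K) + (r+σ²/2)T) / (σ√T) = (ln(177.11/213.63) + (0.0438+0.1624²/2)·2.3601) / 0.249489 = (-0.187475 + 0.134495) / 0.249489 = -0.212353
d₂ = d₁ − σ√T = -0.212353 − 0.249489 = -0.461842
e^{−rT} = e^{−0.0438·2.3601} = 0.901791
N(d₁) = 0.415916,  N(d₂) = 0.322097
Call price V = S·N(d₁) − K·e^{−rT}·N(d₂) = 73.662828 − 62.051913 = 11.610915
Δ = N(d₁) = 0.415916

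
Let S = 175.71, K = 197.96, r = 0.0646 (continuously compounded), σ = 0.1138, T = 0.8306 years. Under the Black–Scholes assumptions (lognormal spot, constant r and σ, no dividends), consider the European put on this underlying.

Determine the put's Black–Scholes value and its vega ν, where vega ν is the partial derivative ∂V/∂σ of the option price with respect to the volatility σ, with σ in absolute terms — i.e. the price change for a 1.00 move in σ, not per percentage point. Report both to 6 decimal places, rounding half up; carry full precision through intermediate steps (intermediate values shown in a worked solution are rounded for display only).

price = 14.918797
ν = 53.982766

σ√T = 0.1138·√0.8306 = 0.103714
d₁ = (ln(S/K) + (r+σ²/2)T) / (σ√T) = (ln(175.71/197.96) + (0.0646+0.1138²/2)·0.8306) / 0.103714 = (-0.119230 + 0.059035) / 0.103714 = -0.580393
d₂ = d₁ − σ√T = -0.580393 − 0.103714 = -0.684107
e^{−rT} = e^{−0.0646·0.8306} = 0.947757
N(−d₁) = 0.719175,  N(−d₂) = 0.753046
Put price V = K·e^{−rT}·N(−d₂) − S·N(−d₁) = 141.285073 − 126.366276 = 14.918797
φ(d₁) = (1/√(2π))·e^{−d₁²/2} = 0.337103
ν = S·φ(d₁)·√T = 53.982766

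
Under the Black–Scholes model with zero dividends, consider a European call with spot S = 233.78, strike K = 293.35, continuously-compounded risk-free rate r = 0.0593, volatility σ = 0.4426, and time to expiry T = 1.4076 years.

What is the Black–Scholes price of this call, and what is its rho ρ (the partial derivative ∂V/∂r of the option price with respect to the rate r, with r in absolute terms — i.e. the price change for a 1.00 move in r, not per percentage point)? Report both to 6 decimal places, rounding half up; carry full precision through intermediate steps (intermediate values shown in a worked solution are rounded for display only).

price = 36.002088
ρ = 112.446703

σ√T = 0.4426·√1.4076 = 0.525111
d₁ = (ln(S/K) + (r+σ²/2)T) / (σ√T) = (ln(233.78/293.35) + (0.0593+0.4426²/2)·1.4076) / 0.525111 = (-0.226986 + 0.221341) / 0.525111 = -0.010749
d₂ = d₁ − σ√T = -0.010749 − 0.525111 = -0.535860
e^{−rT} = e^{−0.0593·1.4076} = 0.919918
N(d₁) = 0.495712,  N(d₂) = 0.296028
Call price V = S·N(d₁) − K·e^{−rT}·N(d₂) = 115.887498 − 79.885410 = 36.002088
ρ = K·T·e^{−rT}·N(d₂) = 112.446703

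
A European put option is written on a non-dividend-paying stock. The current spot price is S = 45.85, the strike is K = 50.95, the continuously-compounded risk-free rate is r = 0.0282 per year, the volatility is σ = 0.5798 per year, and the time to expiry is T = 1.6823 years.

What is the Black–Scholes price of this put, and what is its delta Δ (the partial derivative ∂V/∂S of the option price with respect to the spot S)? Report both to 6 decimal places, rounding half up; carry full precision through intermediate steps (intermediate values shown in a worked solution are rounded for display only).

price = 15.248580
Δ = -0.382528

σ√T = 0.5798·√1.6823 = 0.752021
d₁ = (ln(S/K) + (r+σ²/2)T) / (σ√T) = (ln(45.85/50.95) + (0.0282+0.5798²/2)·1.6823) / 0.752021 = (-0.105470 + 0.330209) / 0.752021 = 0.298847
d₂ = d₁ − σ√T = 0.298847 − 0.752021 = -0.453174
e^{−rT} = e^{−0.0282·1.6823} = 0.953667
N(−d₁) = 0.382528,  N(−d₂) = 0.674788
Put price V = K·e^{−rT}·N(−d₂) − S·N(−d₁) = 32.787511 − 17.538930 = 15.248580
Δ = −N(−d₁) = -0.382528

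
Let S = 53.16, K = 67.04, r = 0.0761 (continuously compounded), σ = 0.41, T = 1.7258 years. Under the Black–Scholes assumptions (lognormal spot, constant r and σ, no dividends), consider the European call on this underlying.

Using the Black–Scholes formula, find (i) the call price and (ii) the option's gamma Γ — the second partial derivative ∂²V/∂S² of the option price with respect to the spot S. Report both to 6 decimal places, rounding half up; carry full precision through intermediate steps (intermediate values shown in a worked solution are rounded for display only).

price = 9.270982
Γ = 0.013886

σ√T = 0.41·√1.7258 = 0.538616
d₁ = (ln(S/K) + (r+σ²/2)T) / (σ√T) = (ln(53.16/67.04) + (0.0761+0.41²/2)·1.7258) / 0.538616 = (-0.231983 + 0.276387) / 0.538616 = 0.082440
d₂ = d₁ − σ√T = 0.082440 − 0.538616 = -0.456176
e^{−rT} = e^{−0.0761·1.7258} = 0.876925
N(d₁) = 0.532852,  N(d₂) = 0.324132
Call price V = S·N(d₁) − K·e^{−rT}·N(d₂) = 28.326397 − 19.055415 = 9.270982
φ(d₁) = (1/√(2π))·e^{−d₁²/2} = 0.397589
Γ = φ(d₁) / (S·σ·√T) = 0.013886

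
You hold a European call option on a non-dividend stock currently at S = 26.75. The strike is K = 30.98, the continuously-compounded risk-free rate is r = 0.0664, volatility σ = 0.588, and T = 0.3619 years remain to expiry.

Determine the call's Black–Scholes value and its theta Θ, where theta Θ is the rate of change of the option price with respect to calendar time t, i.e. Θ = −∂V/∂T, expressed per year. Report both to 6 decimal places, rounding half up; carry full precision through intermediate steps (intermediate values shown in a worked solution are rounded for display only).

price = 2.489130
Θ = -5.743149

σ√T = 0.588·√0.3619 = 0.353730
d₁ = (ln(S/K) + (r+σ²/2)T) / (σ√T) = (ln(26.75/30.98) + (0.0664+0.588²/2)·0.3619) / 0.353730 = (-0.146807 + 0.086593) / 0.353730 = -0.170228
d₂ = d₁ − σ√T = -0.170228 − 0.353730 = -0.523958
e^{−rT} = e^{−0.0664·0.3619} = 0.976256
N(d₁) = 0.432415,  N(d₂) = 0.300154
Call price V = S·N(d₁) − K·e^{−rT}·N(d₂) = 11.567109 − 9.077979 = 2.489130
φ(d₁) = (1/√(2π))·e^{−d₁²/2} = 0.393204
Θ = −S·φ(d₁)·σ/(2√T) − r·K·e^{−rT}·N(d₂) = −5.140371 − 0.602778 = -5.743149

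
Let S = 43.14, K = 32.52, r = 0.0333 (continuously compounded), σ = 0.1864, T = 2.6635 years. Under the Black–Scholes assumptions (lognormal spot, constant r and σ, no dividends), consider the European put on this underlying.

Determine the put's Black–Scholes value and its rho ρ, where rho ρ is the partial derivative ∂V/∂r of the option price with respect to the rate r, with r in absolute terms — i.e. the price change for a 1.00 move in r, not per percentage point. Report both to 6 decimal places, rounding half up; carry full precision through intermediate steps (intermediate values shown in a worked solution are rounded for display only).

price = 0.581662
ρ = -11.308726

σ√T = 0.1864·√2.6635 = 0.304209
d₁ = (ln(S/K) + (r+σ²/2)T) / (σ√T) = (ln(43.14/32.52) + (0.0333+0.1864²/2)·2.6635) / 0.304209 = (0.282595 + 0.134966) / 0.304209 = 1.372613
d₂ = d₁ − σ√T = 1.372613 − 0.304209 = 1.068404
e^{−rT} = e^{−0.0333·2.6635} = 0.915125
N(−d₁) = 0.084936,  N(−d₂) = 0.142669
Put price V = K·e^{−rT}·N(−d₂) − S·N(−d₁) = 4.245814 − 3.664152 = 0.581662
ρ = −K·T·e^{−rT}·N(−d₂) = -11.308726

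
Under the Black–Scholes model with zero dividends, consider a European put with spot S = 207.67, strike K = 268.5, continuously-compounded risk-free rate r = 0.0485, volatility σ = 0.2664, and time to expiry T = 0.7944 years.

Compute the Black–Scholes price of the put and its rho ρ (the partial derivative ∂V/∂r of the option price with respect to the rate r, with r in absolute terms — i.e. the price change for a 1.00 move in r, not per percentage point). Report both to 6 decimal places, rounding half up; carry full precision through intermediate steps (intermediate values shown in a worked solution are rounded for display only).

σ√T = 0.2664·√0.7944 = 0.237440
d₁ = (ln(S/K) + (r+σ²/2)T) / (σ√T) = (ln(207.67/268.5) + (0.0485+0.2664²/2)·0.7944) / 0.237440 = (-0.256901 + 0.066717) / 0.237440 = -0.800974
d₂ = d₁ − σ√T = -0.800974 − 0.237440 = -1.038414
e^{−rT} = e^{−0.0485·0.7944} = 0.962204
N(−d₁) = 0.788427,  N(−d₂) = 0.850461
Put price V = K·e^{−rT}·N(−d₂) − S·N(−d₁) = 219.718305 − 163.732592 = 55.985714
ρ = −K·T·e^{−rT}·N(−d₂) = -174.544222

price = 55.985714
ρ = -174.544222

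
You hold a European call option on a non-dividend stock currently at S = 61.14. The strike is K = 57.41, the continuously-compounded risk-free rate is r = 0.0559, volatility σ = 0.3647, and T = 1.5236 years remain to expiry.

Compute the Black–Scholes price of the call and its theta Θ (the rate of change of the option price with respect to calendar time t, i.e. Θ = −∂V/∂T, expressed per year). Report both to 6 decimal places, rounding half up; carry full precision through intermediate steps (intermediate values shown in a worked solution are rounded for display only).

σ√T = 0.3647·√1.5236 = 0.450165
d₁ = (ln(S/K) + (r+σ²/2)T) / (σ√T) = (ln(61.14/57.41) + (0.0559+0.3647²/2)·1.5236) / 0.450165 = (0.062948 + 0.186493) / 0.450165 = 0.554111
d₂ = d₁ − σ√T = 0.554111 − 0.450165 = 0.103946
e^{−rT} = e^{−0.0559·1.5236} = 0.918357
N(d₁) = 0.710249,  N(d₂) = 0.541394
Call price V = S·N(d₁) − K·e^{−rT}·N(d₂) = 43.424596 − 28.543848 = 14.880748
φ(d₁) = (1/√(2π))·e^{−d₁²/2} = 0.342166
Θ = −S·φ(d₁)·σ/(2√T) − r·K·e^{−rT}·N(d₂) = −3.090531 − 1.595601 = -4.686132

price = 14.880748
Θ = -4.686132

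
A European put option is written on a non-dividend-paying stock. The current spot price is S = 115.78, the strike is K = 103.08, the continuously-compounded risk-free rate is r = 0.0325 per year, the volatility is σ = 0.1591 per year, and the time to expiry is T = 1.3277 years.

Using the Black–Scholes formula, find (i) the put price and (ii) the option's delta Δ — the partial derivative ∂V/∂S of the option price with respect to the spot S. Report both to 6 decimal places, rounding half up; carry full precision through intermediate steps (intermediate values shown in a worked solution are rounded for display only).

σ√T = 0.1591·√1.3277 = 0.183324
d₁ = (ln(S/K) + (r+σ²/2)T) / (σ√T) = (ln(115.78/103.08) + (0.0325+0.1591²/2)·1.3277) / 0.183324 = (0.116186 + 0.059954) / 0.183324 = 0.960814
d₂ = d₁ − σ√T = 0.960814 − 0.183324 = 0.777490
e^{−rT} = e^{−0.0325·1.3277} = 0.957767
N(−d₁) = 0.168323,  N(−d₂) = 0.218435
Put price V = K·e^{−rT}·N(−d₂) − S·N(−d₁) = 21.565356 − 19.488418 = 2.076938
Δ = −N(−d₁) = -0.168323

price = 2.076938
Δ = -0.168323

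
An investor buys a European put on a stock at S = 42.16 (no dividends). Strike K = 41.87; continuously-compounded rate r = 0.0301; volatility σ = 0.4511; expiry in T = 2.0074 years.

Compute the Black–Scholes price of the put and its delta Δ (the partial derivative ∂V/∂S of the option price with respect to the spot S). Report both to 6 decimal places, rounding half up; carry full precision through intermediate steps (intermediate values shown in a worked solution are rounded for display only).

price = 8.907777
Δ = -0.335453

σ√T = 0.4511·√2.0074 = 0.639131
d₁ = (ln(S/K) + (r+σ²/2)T) / (σ√T) = (ln(42.16/41.87) + (0.0301+0.4511²/2)·2.0074) / 0.639131 = (0.006902 + 0.264667) / 0.639131 = 0.424904
d₂ = d₁ − σ√T = 0.424904 − 0.639131 = -0.214227
e^{−rT} = e^{−0.0301·2.0074} = 0.941366
N(−d₁) = 0.335453,  N(−d₂) = 0.584815
Put price V = K·e^{−rT}·N(−d₂) − S·N(−d₁) = 23.050491 − 14.142714 = 8.907777
Δ = −N(−d₁) = -0.335453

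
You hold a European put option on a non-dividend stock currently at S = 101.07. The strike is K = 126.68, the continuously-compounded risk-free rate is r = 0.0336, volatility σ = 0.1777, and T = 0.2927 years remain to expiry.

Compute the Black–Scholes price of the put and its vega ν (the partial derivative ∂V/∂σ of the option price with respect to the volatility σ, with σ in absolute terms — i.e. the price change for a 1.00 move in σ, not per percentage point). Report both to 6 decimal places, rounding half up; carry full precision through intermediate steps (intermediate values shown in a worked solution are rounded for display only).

price = 24.416449
ν = 1.944687

σ√T = 0.1777·√0.2927 = 0.096139
d₁ = (ln(S/K) + (r+σ²/2)T) / (σ√T) = (ln(101.07/126.68) + (0.0336+0.1777²/2)·0.2927) / 0.096139 = (-0.225851 + 0.014456) / 0.096139 = -2.198850
d₂ = d₁ − σ√T = -2.198850 − 0.096139 = -2.294989
e^{−rT} = e^{−0.0336·0.2927} = 0.990213
N(−d₁) = 0.986056,  N(−d₂) = 0.989133
Put price V = K·e^{−rT}·N(−d₂) − S·N(−d₁) = 124.077099 − 99.660649 = 24.416449
φ(d₁) = (1/√(2π))·e^{−d₁²/2} = 0.035564
ν = S·φ(d₁)·√T = 1.944687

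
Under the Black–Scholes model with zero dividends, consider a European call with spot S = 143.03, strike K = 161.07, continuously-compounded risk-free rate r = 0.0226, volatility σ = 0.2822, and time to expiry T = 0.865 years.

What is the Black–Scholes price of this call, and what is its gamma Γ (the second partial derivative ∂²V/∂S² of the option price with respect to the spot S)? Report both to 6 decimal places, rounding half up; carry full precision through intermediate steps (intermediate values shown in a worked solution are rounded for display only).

price = 9.353825
Γ = 0.010308

σ√T = 0.2822·√0.865 = 0.262461
d₁ = (ln(S/K) + (r+σ²/2)T) / (σ√T) = (ln(143.03/161.07) + (0.0226+0.2822²/2)·0.865) / 0.262461 = (-0.118785 + 0.053992) / 0.262461 = -0.246866
d₂ = d₁ − σ√T = -0.246866 − 0.262461 = -0.509327
e^{−rT} = e^{−0.0226·0.865} = 0.980641
N(d₁) = 0.402506,  N(d₂) = 0.305261
Call price V = S·N(d₁) − K·e^{−rT}·N(d₂) = 57.570432 − 48.216607 = 9.353825
φ(d₁) = (1/√(2π))·e^{−d₁²/2} = 0.386969
Γ = φ(d₁) / (S·σ·√T) = 0.010308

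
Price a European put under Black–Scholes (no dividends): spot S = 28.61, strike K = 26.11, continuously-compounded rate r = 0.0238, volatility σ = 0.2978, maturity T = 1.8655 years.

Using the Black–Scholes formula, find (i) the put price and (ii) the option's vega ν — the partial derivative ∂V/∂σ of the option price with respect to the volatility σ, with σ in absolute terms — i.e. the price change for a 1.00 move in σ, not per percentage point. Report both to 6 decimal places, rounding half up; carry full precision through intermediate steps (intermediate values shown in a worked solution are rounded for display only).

price = 2.735766
ν = 13.493646

σ√T = 0.2978·√1.8655 = 0.406745
d₁ = (ln(S/K) + (r+σ²/2)T) / (σ√T) = (ln(28.61/26.11) + (0.0238+0.2978²/2)·1.8655) / 0.406745 = (0.091438 + 0.127120) / 0.406745 = 0.537333
d₂ = d₁ − σ√T = 0.537333 − 0.406745 = 0.130588
e^{−rT} = e^{−0.0238·1.8655} = 0.956572
N(−d₁) = 0.295519,  N(−d₂) = 0.448051
Put price V = K·e^{−rT}·N(−d₂) − S·N(−d₁) = 11.190558 − 8.454792 = 2.735766
φ(d₁) = (1/√(2π))·e^{−d₁²/2} = 0.345314
ν = S·φ(d₁)·√T = 13.493646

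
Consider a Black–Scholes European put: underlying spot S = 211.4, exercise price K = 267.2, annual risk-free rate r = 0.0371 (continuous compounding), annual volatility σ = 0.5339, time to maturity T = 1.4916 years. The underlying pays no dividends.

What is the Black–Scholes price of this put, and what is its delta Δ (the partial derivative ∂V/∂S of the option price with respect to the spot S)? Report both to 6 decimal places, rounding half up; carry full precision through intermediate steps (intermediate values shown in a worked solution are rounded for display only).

σ√T = 0.5339·√1.4916 = 0.652058
d₁ = (ln(S/K) + (r+σ²/2)T) / (σ√T) = (ln(211.4/267.2) + (0.0371+0.5339²/2)·1.4916) / 0.652058 = (-0.234245 + 0.267928) / 0.652058 = 0.051656
d₂ = d₁ − σ√T = 0.051656 − 0.652058 = -0.600402
e^{−rT} = e^{−0.0371·1.4916} = 0.946165
N(−d₁) = 0.479401,  N(−d₂) = 0.725881
Put price V = K·e^{−rT}·N(−d₂) − S·N(−d₁) = 183.513745 − 101.345456 = 82.168289
Δ = −N(−d₁) = -0.479401

price = 82.168289
Δ = -0.479401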